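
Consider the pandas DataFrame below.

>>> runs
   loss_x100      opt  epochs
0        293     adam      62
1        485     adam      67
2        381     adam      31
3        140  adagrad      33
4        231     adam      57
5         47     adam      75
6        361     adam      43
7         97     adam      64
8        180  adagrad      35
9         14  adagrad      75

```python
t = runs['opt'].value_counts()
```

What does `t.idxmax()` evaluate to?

value_counts of opt:
opt
adam       7
adagrad    3
Name: count, dtype: int64
label with the largest value → adam

adam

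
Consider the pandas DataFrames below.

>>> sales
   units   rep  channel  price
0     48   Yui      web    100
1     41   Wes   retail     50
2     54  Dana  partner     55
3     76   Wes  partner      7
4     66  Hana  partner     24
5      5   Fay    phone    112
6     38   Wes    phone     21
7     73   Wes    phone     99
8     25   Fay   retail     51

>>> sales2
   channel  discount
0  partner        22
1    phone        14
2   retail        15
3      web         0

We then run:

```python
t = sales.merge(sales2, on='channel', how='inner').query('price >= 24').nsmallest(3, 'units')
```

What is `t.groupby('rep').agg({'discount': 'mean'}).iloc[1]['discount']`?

merge on 'channel' (how='inner') → 9 rows:
   units   rep  channel  price  discount
0     48   Yui      web    100         0
1     41   Wes   retail     50        15
2     54  Dana  partner     55        22
3     76   Wes  partner      7        22
4     66  Hana  partner     24        22
5      5   Fay    phone    112        14
6     38   Wes    phone     21        14
7     73   Wes    phone     99        14
8     25   Fay   retail     51        15
filter rows where price >= 24:
   units   rep  channel  price  discount
0     48   Yui      web    100         0
1     41   Wes   retail     50        15
2     54  Dana  partner     55        22
4     66  Hana  partner     24        22
5      5   Fay    phone    112        14
7     73   Wes    phone     99        14
8     25   Fay   retail     51        15
take 3 rows with smallest units:
   units  rep channel  price  discount
5      5  Fay   phone    112        14
8     25  Fay  retail     51        15
1     41  Wes  retail     50        15
group by rep, mean of discount:
     discount
rep          
Fay      14.5
Wes      15.0
Hence 15.0.

15.0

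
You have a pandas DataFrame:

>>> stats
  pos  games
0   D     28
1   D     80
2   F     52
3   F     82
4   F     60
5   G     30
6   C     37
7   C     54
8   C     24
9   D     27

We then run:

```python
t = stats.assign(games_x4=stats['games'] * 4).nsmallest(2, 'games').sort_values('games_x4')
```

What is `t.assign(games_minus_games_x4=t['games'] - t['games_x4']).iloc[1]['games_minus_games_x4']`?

add column games_x4 = stats['games'] * 4:
  pos  games  games_x4
0   D     28       112
1   D     80       320
2   F     52       208
3   F     82       328
4   F     60       240
5   G     30       120
6   C     37       148
7   C     54       216
8   C     24        96
9   D     27       108
take 2 rows with smallest games:
  pos  games  games_x4
8   C     24        96
9   D     27       108
sort by games_x4:
  pos  games  games_x4
8   C     24        96
9   D     27       108
add column games_minus_games_x4 = t['games'] - t['games_x4']:
  pos  games  games_x4  games_minus_games_x4
8   C     24        96                   -72
9   D     27       108                   -81
Then the value at position 1, column 'games_minus_games_x4': -81

-81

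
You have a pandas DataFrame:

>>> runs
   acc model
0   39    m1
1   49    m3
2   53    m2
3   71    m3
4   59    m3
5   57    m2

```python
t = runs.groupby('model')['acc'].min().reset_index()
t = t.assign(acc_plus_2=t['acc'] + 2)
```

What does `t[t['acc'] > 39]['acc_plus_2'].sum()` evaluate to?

group by model, min of acc:
model
m1    39
m2    53
m3    49
Name: acc, dtype: int64
reset_index():
  model  acc
0    m1   39
1    m2   53
2    m3   49
add column acc_plus_2 = t['acc'] + 2:
  model  acc  acc_plus_2
0    m1   39          41
1    m2   53          55
2    m3   49          51
filter rows where acc > 39:
  model  acc  acc_plus_2
1    m2   53          55
2    m3   49          51
So sum() = 106.

106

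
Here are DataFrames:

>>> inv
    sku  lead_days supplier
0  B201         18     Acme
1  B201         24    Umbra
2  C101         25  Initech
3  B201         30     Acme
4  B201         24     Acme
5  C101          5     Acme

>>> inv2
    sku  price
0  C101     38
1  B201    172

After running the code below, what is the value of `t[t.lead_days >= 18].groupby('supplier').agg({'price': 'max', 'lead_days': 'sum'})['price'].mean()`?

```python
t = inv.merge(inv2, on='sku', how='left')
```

merge on 'sku' (how='left') → 6 rows:
    sku  lead_days supplier  price
0  B201         18     Acme    172
1  B201         24    Umbra    172
2  C101         25  Initech     38
3  B201         30     Acme    172
4  B201         24     Acme    172
5  C101          5     Acme     38
filter rows where lead_days >= 18:
    sku  lead_days supplier  price
0  B201         18     Acme    172
1  B201         24    Umbra    172
2  C101         25  Initech     38
3  B201         30     Acme    172
4  B201         24     Acme    172
group by supplier: max(price), sum(lead_days):
          price  lead_days
supplier                  
Acme        172         72
Initech      38         25
Umbra       172         24
Hence 127.333333333.

127.333333333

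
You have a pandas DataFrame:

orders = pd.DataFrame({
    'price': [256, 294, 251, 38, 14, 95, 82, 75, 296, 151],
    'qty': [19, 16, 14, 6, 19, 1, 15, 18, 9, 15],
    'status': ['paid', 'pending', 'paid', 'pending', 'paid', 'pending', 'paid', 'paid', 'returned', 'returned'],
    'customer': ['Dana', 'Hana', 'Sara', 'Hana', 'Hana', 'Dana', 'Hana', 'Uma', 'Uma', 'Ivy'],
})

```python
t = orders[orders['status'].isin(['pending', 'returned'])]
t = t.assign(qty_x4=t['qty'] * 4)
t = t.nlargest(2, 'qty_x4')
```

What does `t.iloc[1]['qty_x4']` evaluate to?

60

filter rows where status in ['pending', 'returned']:
   price  qty    status customer
1    294   16   pending     Hana
3     38    6   pending     Hana
5     95    1   pending     Dana
8    296    9  returned      Uma
9    151   15  returned      Ivy
add column qty_x4 = t['qty'] * 4:
   price  qty    status customer  qty_x4
1    294   16   pending     Hana      64
3     38    6   pending     Hana      24
5     95    1   pending     Dana       4
8    296    9  returned      Uma      36
9    151   15  returned      Ivy      60
take 2 rows with largest qty_x4:
   price  qty    status customer  qty_x4
1    294   16   pending     Hana      64
9    151   15  returned      Ivy      60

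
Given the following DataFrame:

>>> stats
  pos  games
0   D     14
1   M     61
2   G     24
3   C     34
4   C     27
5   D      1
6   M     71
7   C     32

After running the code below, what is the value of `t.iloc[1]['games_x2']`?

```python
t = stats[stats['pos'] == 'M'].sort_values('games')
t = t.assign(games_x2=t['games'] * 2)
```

142

filter rows where pos == 'M':
  pos  games
1   M     61
6   M     71
sort by games:
  pos  games
1   M     61
6   M     71
add column games_x2 = t['games'] * 2:
  pos  games  games_x2
1   M     61       122
6   M     71       142
So iloc[1]['games_x2'] = 142.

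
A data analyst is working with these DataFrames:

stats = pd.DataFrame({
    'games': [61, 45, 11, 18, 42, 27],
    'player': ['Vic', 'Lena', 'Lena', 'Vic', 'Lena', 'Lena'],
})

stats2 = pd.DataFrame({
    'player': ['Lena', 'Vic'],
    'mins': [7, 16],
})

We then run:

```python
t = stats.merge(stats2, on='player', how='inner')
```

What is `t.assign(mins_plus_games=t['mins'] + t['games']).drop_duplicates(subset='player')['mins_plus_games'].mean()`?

64.5

merge on 'player' (how='inner') → 6 rows:
   games player  mins
0     61    Vic    16
1     45   Lena     7
2     11   Lena     7
3     18    Vic    16
4     42   Lena     7
5     27   Lena     7
add column mins_plus_games = t['mins'] + t['games']:
   games player  mins  mins_plus_games
0     61    Vic    16               77
1     45   Lena     7               52
2     11   Lena     7               18
3     18    Vic    16               34
4     42   Lena     7               49
5     27   Lena     7               34
drop duplicate player (keep=first):
   games player  mins  mins_plus_games
0     61    Vic    16               77
1     45   Lena     7               52
Reading off the mean of column 'mins_plus_games', we get 64.5.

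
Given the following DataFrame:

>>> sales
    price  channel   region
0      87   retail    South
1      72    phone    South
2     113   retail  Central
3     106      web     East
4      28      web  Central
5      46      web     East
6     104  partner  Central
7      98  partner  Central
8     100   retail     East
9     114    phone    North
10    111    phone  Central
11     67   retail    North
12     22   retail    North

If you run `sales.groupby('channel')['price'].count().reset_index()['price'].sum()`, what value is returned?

13

group by channel, count of price:
channel
partner    2
phone      3
retail     5
web        3
Name: price, dtype: int64
reset_index():
   channel  price
0  partner      2
1    phone      3
2   retail      5
3      web      3
Hence 13.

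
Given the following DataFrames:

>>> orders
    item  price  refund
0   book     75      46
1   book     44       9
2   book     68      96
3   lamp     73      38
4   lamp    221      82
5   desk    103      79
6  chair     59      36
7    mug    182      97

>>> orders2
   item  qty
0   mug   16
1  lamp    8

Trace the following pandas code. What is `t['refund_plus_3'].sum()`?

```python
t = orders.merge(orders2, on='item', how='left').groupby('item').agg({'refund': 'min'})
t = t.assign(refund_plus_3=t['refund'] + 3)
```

merge on 'item' (how='left') → 8 rows:
    item  price  refund   qty
0   book     75      46   NaN
1   book     44       9   NaN
2   book     68      96   NaN
3   lamp     73      38   8.0
4   lamp    221      82   8.0
5   desk    103      79   NaN
6  chair     59      36   NaN
7    mug    182      97  16.0
group by item, min of refund:
       refund
item         
book        9
chair      36
desk       79
lamp       38
mug        97
add column refund_plus_3 = t['refund'] + 3:
       refund  refund_plus_3
item                        
book        9             12
chair      36             39
desk       79             82
lamp       38             41
mug        97            100
The sum of column 'refund_plus_3' is 274.

274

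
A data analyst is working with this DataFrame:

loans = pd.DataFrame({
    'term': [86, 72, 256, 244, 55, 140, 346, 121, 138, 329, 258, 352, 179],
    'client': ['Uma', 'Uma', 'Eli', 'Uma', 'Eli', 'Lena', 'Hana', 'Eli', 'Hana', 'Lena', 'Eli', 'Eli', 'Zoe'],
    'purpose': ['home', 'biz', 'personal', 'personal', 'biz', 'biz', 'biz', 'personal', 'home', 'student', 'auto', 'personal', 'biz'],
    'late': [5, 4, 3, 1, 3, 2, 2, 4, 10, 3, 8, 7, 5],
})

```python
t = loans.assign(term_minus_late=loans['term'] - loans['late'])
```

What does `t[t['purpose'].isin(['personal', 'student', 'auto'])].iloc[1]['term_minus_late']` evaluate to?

add column term_minus_late = loans['term'] - loans['late']:
    term client   purpose  late  term_minus_late
0     86    Uma      home     5               81
1     72    Uma       biz     4               68
2    256    Eli  personal     3              253
3    244    Uma  personal     1              243
4     55    Eli       biz     3               52
5    140   Lena       biz     2              138
6    346   Hana       biz     2              344
7    121    Eli  personal     4              117
8    138   Hana      home    10              128
9    329   Lena   student     3              326
10   258    Eli      auto     8              250
11   352    Eli  personal     7              345
12   179    Zoe       biz     5              174
filter rows where purpose in ['personal', 'student', 'auto']:
    term client   purpose  late  term_minus_late
2    256    Eli  personal     3              253
3    244    Uma  personal     1              243
7    121    Eli  personal     4              117
9    329   Lena   student     3              326
10   258    Eli      auto     8              250
11   352    Eli  personal     7              345
Taking the value at position 1, column 'term_minus_late' gives 243.

243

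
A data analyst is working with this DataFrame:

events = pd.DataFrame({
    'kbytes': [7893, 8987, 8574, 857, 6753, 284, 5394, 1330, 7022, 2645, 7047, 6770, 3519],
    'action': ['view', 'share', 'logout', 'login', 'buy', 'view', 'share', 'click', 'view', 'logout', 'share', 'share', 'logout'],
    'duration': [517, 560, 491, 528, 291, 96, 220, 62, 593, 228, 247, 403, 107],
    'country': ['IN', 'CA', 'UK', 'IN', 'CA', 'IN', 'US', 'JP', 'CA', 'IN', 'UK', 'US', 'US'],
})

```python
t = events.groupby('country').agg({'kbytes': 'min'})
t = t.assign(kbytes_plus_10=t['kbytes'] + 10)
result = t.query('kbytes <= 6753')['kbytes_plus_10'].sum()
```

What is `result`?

11926

group by country, min of kbytes:
         kbytes
country        
CA         6753
IN          284
JP         1330
UK         7047
US         3519
add column kbytes_plus_10 = t['kbytes'] + 10:
         kbytes  kbytes_plus_10
country                        
CA         6753            6763
IN          284             294
JP         1330            1340
UK         7047            7057
US         3519            3529
filter rows where kbytes <= 6753:
         kbytes  kbytes_plus_10
country                        
CA         6753            6763
IN          284             294
JP         1330            1340
US         3519            3529
Taking the sum of column 'kbytes_plus_10' gives 11926.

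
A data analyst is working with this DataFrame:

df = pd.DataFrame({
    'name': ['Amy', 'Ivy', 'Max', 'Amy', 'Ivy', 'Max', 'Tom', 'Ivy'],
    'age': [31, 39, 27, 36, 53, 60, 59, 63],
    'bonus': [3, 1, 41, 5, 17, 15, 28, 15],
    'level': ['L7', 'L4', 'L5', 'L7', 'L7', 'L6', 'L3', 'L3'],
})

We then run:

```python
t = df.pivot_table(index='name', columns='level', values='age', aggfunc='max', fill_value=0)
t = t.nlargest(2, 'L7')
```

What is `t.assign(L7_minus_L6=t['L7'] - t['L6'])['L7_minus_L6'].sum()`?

pivot: rows=name, cols=level, max(age):
level  L3  L4  L5  L6  L7
name                     
Amy     0   0   0   0  36
Ivy    63  39   0   0  53
Max     0   0  27  60   0
Tom    59   0   0   0   0
take 2 rows with largest L7:
level  L3  L4  L5  L6  L7
name                     
Ivy    63  39   0   0  53
Amy     0   0   0   0  36
add column L7_minus_L6 = t['L7'] - t['L6']:
level  L3  L4  L5  L6  L7  L7_minus_L6
name                                  
Ivy    63  39   0   0  53           53
Amy     0   0   0   0  36           36
Taking the sum of column 'L7_minus_L6' gives 89.

89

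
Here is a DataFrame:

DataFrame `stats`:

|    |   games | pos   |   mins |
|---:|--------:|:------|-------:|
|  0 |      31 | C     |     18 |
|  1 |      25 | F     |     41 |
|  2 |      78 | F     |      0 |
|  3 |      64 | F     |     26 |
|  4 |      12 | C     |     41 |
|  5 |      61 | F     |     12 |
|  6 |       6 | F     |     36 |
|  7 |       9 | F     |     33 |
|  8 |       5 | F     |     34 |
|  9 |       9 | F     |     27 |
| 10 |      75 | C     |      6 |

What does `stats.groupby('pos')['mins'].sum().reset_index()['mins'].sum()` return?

group by pos, sum of mins:
pos
C     65
F    209
Name: mins, dtype: int64
reset_index():
  pos  mins
0   C    65
1   F   209
Then the sum of column 'mins': 274

274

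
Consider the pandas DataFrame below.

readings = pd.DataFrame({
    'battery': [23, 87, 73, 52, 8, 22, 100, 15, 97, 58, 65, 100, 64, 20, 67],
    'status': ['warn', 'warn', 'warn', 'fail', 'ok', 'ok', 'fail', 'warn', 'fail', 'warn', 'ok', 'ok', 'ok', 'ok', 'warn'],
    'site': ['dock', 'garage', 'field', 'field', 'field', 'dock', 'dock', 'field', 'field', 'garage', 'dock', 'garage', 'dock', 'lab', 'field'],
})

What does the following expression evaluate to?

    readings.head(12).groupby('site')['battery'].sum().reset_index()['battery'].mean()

233.333333333

take first 12 rows:
    battery status    site
0        23   warn    dock
1        87   warn  garage
2        73   warn   field
3        52   fail   field
4         8     ok   field
5        22     ok    dock
6       100   fail    dock
7        15   warn   field
8        97   fail   field
9        58   warn  garage
10       65     ok    dock
11      100     ok  garage
group by site, sum of battery:
site
dock      210
field     245
garage    245
Name: battery, dtype: int64
reset_index():
     site  battery
0    dock      210
1   field      245
2  garage      245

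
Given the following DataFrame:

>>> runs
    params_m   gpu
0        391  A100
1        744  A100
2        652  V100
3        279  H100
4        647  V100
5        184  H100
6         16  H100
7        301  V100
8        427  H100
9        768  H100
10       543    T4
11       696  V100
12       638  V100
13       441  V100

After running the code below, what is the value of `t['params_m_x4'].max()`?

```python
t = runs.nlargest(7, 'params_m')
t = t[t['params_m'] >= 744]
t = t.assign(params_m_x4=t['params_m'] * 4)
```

take 7 rows with largest params_m:
    params_m   gpu
9        768  H100
1        744  A100
11       696  V100
2        652  V100
4        647  V100
12       638  V100
10       543    T4
filter rows where params_m >= 744:
   params_m   gpu
9       768  H100
1       744  A100
add column params_m_x4 = t['params_m'] * 4:
   params_m   gpu  params_m_x4
9       768  H100         3072
1       744  A100         2976
Then the max of column 'params_m_x4': 3072

3072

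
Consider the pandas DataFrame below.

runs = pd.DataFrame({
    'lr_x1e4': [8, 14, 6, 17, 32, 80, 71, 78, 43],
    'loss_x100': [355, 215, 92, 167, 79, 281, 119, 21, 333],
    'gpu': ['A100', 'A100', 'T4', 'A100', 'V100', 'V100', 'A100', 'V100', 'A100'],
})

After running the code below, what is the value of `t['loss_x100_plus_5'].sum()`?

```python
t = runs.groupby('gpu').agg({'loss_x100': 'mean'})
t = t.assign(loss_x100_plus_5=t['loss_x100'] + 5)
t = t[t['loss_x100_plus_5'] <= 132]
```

group by gpu, mean of loss_x100:
      loss_x100
gpu            
A100      237.8
T4         92.0
V100      127.0
add column loss_x100_plus_5 = t['loss_x100'] + 5:
      loss_x100  loss_x100_plus_5
gpu                              
A100      237.8             242.8
T4         92.0              97.0
V100      127.0             132.0
filter rows where loss_x100_plus_5 <= 132:
      loss_x100  loss_x100_plus_5
gpu                              
T4         92.0              97.0
V100      127.0             132.0
Finally, sum of column 'loss_x100_plus_5' = 229.0.

229.0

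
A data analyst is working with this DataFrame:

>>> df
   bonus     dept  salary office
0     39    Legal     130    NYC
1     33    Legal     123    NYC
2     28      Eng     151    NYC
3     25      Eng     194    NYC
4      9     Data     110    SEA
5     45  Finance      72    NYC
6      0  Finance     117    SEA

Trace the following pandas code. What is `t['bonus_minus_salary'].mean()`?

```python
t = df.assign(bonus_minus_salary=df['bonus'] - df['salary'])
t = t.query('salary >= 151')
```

add column bonus_minus_salary = df['bonus'] - df['salary']:
   bonus     dept  salary office  bonus_minus_salary
0     39    Legal     130    NYC                 -91
1     33    Legal     123    NYC                 -90
2     28      Eng     151    NYC                -123
3     25      Eng     194    NYC                -169
4      9     Data     110    SEA                -101
5     45  Finance      72    NYC                 -27
6      0  Finance     117    SEA                -117
filter rows where salary >= 151:
   bonus dept  salary office  bonus_minus_salary
2     28  Eng     151    NYC                -123
3     25  Eng     194    NYC                -169
mean of column 'bonus_minus_salary' → -146.0

-146.0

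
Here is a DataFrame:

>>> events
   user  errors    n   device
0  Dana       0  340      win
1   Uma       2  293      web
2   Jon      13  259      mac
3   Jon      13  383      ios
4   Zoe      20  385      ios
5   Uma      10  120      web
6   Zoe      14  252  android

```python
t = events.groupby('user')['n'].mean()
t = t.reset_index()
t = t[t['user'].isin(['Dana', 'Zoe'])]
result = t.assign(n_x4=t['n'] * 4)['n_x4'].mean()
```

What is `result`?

1317.0

group by user, mean of n:
user
Dana    340.0
Jon     321.0
Uma     206.5
Zoe     318.5
Name: n, dtype: float64
reset_index():
   user      n
0  Dana  340.0
1   Jon  321.0
2   Uma  206.5
3   Zoe  318.5
filter rows where user in ['Dana', 'Zoe']:
   user      n
0  Dana  340.0
3   Zoe  318.5
add column n_x4 = t['n'] * 4:
   user      n    n_x4
0  Dana  340.0  1360.0
3   Zoe  318.5  1274.0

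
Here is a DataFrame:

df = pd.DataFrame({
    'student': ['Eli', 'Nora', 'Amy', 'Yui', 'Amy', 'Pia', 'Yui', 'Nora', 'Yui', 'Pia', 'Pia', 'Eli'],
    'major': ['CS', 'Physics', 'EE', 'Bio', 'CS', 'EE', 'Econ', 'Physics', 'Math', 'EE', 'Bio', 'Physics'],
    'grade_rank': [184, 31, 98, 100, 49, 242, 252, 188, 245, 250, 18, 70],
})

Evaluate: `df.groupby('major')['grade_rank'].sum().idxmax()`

group by major, sum of grade_rank:
major
Bio        118
CS         233
EE         590
Econ       252
Math       245
Physics    289
Name: grade_rank, dtype: int64
Then the label with the largest value: EE

EE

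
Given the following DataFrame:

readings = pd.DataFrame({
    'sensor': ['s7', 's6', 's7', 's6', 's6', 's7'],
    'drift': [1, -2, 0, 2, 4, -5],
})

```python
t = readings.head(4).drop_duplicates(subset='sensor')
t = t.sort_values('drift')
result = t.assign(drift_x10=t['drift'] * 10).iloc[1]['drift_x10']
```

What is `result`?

take first 4 rows:
  sensor  drift
0     s7      1
1     s6     -2
2     s7      0
3     s6      2
drop duplicate sensor (keep=first):
  sensor  drift
0     s7      1
1     s6     -2
sort by drift:
  sensor  drift
1     s6     -2
0     s7      1
add column drift_x10 = t['drift'] * 10:
  sensor  drift  drift_x10
1     s6     -2        -20
0     s7      1         10
Hence 10.

10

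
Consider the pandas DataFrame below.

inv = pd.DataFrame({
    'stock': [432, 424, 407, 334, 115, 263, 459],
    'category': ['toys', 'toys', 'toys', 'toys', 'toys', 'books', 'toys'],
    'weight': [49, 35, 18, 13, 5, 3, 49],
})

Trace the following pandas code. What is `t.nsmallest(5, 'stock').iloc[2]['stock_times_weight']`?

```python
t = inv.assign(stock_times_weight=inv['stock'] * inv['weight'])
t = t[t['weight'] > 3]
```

7326

add column stock_times_weight = inv['stock'] * inv['weight']:
   stock category  weight  stock_times_weight
0    432     toys      49               21168
1    424     toys      35               14840
2    407     toys      18                7326
3    334     toys      13                4342
4    115     toys       5                 575
5    263    books       3                 789
6    459     toys      49               22491
filter rows where weight > 3:
   stock category  weight  stock_times_weight
0    432     toys      49               21168
1    424     toys      35               14840
2    407     toys      18                7326
3    334     toys      13                4342
4    115     toys       5                 575
6    459     toys      49               22491
take 5 rows with smallest stock:
   stock category  weight  stock_times_weight
4    115     toys       5                 575
3    334     toys      13                4342
2    407     toys      18                7326
1    424     toys      35               14840
0    432     toys      49               21168
So iloc[2]['stock_times_weight'] = 7326.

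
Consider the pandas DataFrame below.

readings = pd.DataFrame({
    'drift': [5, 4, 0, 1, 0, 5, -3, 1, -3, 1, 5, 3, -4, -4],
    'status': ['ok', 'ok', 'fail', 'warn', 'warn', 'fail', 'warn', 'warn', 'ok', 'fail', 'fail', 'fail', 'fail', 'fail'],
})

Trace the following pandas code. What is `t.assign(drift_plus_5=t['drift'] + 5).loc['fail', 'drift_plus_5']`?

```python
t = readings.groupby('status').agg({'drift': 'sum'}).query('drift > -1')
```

group by status, sum of drift:
        drift
status       
fail        6
ok          6
warn       -1
filter rows where drift > -1:
        drift
status       
fail        6
ok          6
add column drift_plus_5 = t['drift'] + 5:
        drift  drift_plus_5
status                     
fail        6            11
ok          6            11
So loc['fail', 'drift_plus_5'] = 11.

11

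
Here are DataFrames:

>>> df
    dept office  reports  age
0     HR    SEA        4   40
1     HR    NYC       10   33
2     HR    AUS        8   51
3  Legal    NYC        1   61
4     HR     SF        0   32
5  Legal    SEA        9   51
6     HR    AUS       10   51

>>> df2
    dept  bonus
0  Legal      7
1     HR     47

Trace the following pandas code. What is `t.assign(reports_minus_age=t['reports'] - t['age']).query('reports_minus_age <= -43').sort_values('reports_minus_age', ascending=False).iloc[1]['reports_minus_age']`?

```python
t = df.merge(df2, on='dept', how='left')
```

merge on 'dept' (how='left') → 7 rows:
    dept office  reports  age  bonus
0     HR    SEA        4   40     47
1     HR    NYC       10   33     47
2     HR    AUS        8   51     47
3  Legal    NYC        1   61      7
4     HR     SF        0   32     47
5  Legal    SEA        9   51      7
6     HR    AUS       10   51     47
add column reports_minus_age = t['reports'] - t['age']:
    dept office  reports  age  bonus  reports_minus_age
0     HR    SEA        4   40     47                -36
1     HR    NYC       10   33     47                -23
2     HR    AUS        8   51     47                -43
3  Legal    NYC        1   61      7                -60
4     HR     SF        0   32     47                -32
5  Legal    SEA        9   51      7                -42
6     HR    AUS       10   51     47                -41
filter rows where reports_minus_age <= -43:
    dept office  reports  age  bonus  reports_minus_age
2     HR    AUS        8   51     47                -43
3  Legal    NYC        1   61      7                -60
sort by reports_minus_age descending:
    dept office  reports  age  bonus  reports_minus_age
2     HR    AUS        8   51     47                -43
3  Legal    NYC        1   61      7                -60

-60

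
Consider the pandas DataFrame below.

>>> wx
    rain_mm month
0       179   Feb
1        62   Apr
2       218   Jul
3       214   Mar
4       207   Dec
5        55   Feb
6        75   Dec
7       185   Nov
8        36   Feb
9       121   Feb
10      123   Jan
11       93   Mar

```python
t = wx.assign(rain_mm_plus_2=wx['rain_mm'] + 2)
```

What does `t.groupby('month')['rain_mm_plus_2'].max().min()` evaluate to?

64

add column rain_mm_plus_2 = wx['rain_mm'] + 2:
    rain_mm month  rain_mm_plus_2
0       179   Feb             181
1        62   Apr              64
2       218   Jul             220
3       214   Mar             216
4       207   Dec             209
5        55   Feb              57
6        75   Dec              77
7       185   Nov             187
8        36   Feb              38
9       121   Feb             123
10      123   Jan             125
11       93   Mar              95
group by month, max of rain_mm_plus_2:
month
Apr     64
Dec    209
Feb    181
Jan    125
Jul    220
Mar    216
Nov    187
Name: rain_mm_plus_2, dtype: int64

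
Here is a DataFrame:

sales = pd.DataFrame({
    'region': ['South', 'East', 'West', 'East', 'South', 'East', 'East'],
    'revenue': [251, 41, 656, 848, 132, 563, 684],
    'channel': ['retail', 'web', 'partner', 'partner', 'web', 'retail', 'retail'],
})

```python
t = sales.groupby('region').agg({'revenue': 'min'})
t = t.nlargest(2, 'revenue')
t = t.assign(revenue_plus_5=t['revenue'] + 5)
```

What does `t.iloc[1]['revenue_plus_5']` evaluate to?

group by region, min of revenue:
        revenue
region         
East         41
South       132
West        656
take 2 rows with largest revenue:
        revenue
region         
West        656
South       132
add column revenue_plus_5 = t['revenue'] + 5:
        revenue  revenue_plus_5
region                         
West        656             661
South       132             137

137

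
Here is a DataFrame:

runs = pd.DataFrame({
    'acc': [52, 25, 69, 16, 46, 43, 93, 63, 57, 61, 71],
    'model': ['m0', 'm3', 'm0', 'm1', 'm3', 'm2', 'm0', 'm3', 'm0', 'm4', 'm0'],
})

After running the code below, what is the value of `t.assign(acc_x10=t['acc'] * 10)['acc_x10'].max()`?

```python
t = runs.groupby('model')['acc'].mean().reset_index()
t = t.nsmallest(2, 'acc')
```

group by model, mean of acc:
model
m0    68.400000
m1    16.000000
m2    43.000000
m3    44.666667
m4    61.000000
Name: acc, dtype: float64
reset_index():
  model        acc
0    m0  68.400000
1    m1  16.000000
2    m2  43.000000
3    m3  44.666667
4    m4  61.000000
take 2 rows with smallest acc:
  model   acc
1    m1  16.0
2    m2  43.0
add column acc_x10 = t['acc'] * 10:
  model   acc  acc_x10
1    m1  16.0    160.0
2    m2  43.0    430.0
max of column 'acc_x10' → 430.0

430.0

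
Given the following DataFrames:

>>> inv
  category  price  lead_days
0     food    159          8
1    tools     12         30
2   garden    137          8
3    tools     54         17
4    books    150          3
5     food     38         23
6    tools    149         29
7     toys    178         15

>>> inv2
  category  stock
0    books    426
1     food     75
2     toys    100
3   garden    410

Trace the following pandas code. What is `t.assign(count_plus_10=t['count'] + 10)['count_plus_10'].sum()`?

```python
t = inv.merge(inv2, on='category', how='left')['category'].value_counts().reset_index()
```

58

merge on 'category' (how='left') → 8 rows:
  category  price  lead_days  stock
0     food    159          8   75.0
1    tools     12         30    NaN
2   garden    137          8  410.0
3    tools     54         17    NaN
4    books    150          3  426.0
5     food     38         23   75.0
6    tools    149         29    NaN
7     toys    178         15  100.0
value_counts of category:
category
tools     3
food      2
garden    1
books     1
toys      1
Name: count, dtype: int64
reset_index():
  category  count
0    tools      3
1     food      2
2   garden      1
3    books      1
4     toys      1
add column count_plus_10 = t['count'] + 10:
  category  count  count_plus_10
0    tools      3             13
1     food      2             12
2   garden      1             11
3    books      1             11
4     toys      1             11
Hence 58.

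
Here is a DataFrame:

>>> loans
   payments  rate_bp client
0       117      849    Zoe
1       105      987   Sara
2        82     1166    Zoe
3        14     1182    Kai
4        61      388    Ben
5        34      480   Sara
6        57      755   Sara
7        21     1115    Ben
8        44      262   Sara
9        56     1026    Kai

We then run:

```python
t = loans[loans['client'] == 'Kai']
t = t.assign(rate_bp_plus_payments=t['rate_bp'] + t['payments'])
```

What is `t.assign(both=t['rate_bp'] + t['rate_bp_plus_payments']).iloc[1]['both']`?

filter rows where client == 'Kai':
   payments  rate_bp client
3        14     1182    Kai
9        56     1026    Kai
add column rate_bp_plus_payments = t['rate_bp'] + t['payments']:
   payments  rate_bp client  rate_bp_plus_payments
3        14     1182    Kai                   1196
9        56     1026    Kai                   1082
add column both = t['rate_bp'] + t['rate_bp_plus_payments']:
   payments  rate_bp client  rate_bp_plus_payments  both
3        14     1182    Kai                   1196  2378
9        56     1026    Kai                   1082  2108
Then the value at position 1, column 'both': 2108

2108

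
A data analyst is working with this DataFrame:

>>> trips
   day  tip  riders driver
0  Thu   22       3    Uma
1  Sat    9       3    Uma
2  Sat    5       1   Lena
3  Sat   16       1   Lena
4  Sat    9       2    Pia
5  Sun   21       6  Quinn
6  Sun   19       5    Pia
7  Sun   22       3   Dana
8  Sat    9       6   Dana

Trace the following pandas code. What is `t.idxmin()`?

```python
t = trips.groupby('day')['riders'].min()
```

group by day, min of riders:
day
Sat    1
Sun    3
Thu    3
Name: riders, dtype: int64

Sat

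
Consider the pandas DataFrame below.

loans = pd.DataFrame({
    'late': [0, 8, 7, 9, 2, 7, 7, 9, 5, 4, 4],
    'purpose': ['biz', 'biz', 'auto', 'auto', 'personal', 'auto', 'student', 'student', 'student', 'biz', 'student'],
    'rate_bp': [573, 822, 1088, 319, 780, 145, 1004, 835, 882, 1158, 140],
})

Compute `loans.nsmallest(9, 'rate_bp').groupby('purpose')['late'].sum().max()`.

take 9 rows with smallest rate_bp:
    late   purpose  rate_bp
10     4   student      140
5      7      auto      145
3      9      auto      319
0      0       biz      573
4      2  personal      780
1      8       biz      822
7      9   student      835
8      5   student      882
6      7   student     1004
group by purpose, sum of late:
purpose
auto        16
biz          8
personal     2
student     25
Name: late, dtype: int64
The max of the resulting series is 25.

25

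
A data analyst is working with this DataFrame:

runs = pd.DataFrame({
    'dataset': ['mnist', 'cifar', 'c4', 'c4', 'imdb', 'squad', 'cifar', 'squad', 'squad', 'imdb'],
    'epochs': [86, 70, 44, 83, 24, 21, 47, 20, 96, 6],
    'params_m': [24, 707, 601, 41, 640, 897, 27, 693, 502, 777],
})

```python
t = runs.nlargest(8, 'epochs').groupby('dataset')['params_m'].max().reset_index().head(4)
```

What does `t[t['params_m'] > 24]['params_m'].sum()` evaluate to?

take 8 rows with largest epochs:
  dataset  epochs  params_m
8   squad      96       502
0   mnist      86        24
3      c4      83        41
1   cifar      70       707
6   cifar      47        27
2      c4      44       601
4    imdb      24       640
5   squad      21       897
group by dataset, max of params_m:
dataset
c4       601
cifar    707
imdb     640
mnist     24
squad    897
Name: params_m, dtype: int64
reset_index():
  dataset  params_m
0      c4       601
1   cifar       707
2    imdb       640
3   mnist        24
4   squad       897
take first 4 rows:
  dataset  params_m
0      c4       601
1   cifar       707
2    imdb       640
3   mnist        24
filter rows where params_m > 24:
  dataset  params_m
0      c4       601
1   cifar       707
2    imdb       640
Hence 1948.

1948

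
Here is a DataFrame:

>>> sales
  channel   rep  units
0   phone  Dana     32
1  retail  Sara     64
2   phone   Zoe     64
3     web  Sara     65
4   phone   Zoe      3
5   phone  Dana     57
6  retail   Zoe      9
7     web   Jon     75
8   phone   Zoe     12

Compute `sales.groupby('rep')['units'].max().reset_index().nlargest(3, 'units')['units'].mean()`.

group by rep, max of units:
rep
Dana    57
Jon     75
Sara    65
Zoe     64
Name: units, dtype: int64
reset_index():
    rep  units
0  Dana     57
1   Jon     75
2  Sara     65
3   Zoe     64
take 3 rows with largest units:
    rep  units
1   Jon     75
2  Sara     65
3   Zoe     64
The mean of column 'units' is 68.0.

68.0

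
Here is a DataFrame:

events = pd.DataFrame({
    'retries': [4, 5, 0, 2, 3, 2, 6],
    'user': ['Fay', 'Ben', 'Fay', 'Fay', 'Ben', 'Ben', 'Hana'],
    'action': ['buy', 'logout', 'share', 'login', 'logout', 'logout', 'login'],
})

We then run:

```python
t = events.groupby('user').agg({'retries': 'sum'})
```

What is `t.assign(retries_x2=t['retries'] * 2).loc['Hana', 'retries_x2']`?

group by user, sum of retries:
      retries
user         
Ben        10
Fay         6
Hana        6
add column retries_x2 = t['retries'] * 2:
      retries  retries_x2
user                     
Ben        10          20
Fay         6          12
Hana        6          12
Then the value at row 'Hana', column 'retries_x2': 12

12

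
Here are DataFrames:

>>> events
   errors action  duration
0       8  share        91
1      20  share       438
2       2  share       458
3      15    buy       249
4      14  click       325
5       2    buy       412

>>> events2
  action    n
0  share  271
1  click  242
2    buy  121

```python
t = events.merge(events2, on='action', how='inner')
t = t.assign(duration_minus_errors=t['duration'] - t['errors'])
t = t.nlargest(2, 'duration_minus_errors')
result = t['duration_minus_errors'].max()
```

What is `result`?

merge on 'action' (how='inner') → 6 rows:
   errors action  duration    n
0       8  share        91  271
1      20  share       438  271
2       2  share       458  271
3      15    buy       249  121
4      14  click       325  242
5       2    buy       412  121
add column duration_minus_errors = t['duration'] - t['errors']:
   errors action  duration    n  duration_minus_errors
0       8  share        91  271                     83
1      20  share       438  271                    418
2       2  share       458  271                    456
3      15    buy       249  121                    234
4      14  click       325  242                    311
5       2    buy       412  121                    410
take 2 rows with largest duration_minus_errors:
   errors action  duration    n  duration_minus_errors
2       2  share       458  271                    456
1      20  share       438  271                    418
Taking the max of column 'duration_minus_errors' gives 456.

456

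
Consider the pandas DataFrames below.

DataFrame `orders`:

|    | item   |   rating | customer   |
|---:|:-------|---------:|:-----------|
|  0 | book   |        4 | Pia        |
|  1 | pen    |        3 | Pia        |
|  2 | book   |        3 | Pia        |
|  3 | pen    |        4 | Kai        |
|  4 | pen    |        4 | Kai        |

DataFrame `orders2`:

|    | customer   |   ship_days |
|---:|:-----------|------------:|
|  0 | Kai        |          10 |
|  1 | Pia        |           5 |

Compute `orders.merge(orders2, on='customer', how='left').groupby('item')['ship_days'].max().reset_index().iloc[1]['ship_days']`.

10

merge on 'customer' (how='left') → 5 rows:
   item  rating customer  ship_days
0  book       4      Pia          5
1   pen       3      Pia          5
2  book       3      Pia          5
3   pen       4      Kai         10
4   pen       4      Kai         10
group by item, max of ship_days:
item
book     5
pen     10
Name: ship_days, dtype: int64
reset_index():
   item  ship_days
0  book          5
1   pen         10
Finally, value at position 1, column 'ship_days' = 10.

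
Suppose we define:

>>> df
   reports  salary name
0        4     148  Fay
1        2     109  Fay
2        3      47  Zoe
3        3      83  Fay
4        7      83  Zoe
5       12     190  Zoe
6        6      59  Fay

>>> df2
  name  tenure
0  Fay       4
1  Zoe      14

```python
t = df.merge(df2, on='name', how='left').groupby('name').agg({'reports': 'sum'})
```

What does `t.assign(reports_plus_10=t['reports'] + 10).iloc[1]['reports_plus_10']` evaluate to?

merge on 'name' (how='left') → 7 rows:
   reports  salary name  tenure
0        4     148  Fay       4
1        2     109  Fay       4
2        3      47  Zoe      14
3        3      83  Fay       4
4        7      83  Zoe      14
5       12     190  Zoe      14
6        6      59  Fay       4
group by name, sum of reports:
      reports
name         
Fay        15
Zoe        22
add column reports_plus_10 = t['reports'] + 10:
      reports  reports_plus_10
name                          
Fay        15               25
Zoe        22               32
Then the value at position 1, column 'reports_plus_10': 32

32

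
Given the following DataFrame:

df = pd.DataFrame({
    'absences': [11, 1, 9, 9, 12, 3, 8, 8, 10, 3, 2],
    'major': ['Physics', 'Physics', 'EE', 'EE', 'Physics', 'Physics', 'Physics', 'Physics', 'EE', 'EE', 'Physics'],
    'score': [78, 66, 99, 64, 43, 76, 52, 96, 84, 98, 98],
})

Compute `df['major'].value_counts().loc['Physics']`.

value_counts of major:
major
Physics    7
EE         4
Name: count, dtype: int64
Reading off the value at index 'Physics', we get 7.

7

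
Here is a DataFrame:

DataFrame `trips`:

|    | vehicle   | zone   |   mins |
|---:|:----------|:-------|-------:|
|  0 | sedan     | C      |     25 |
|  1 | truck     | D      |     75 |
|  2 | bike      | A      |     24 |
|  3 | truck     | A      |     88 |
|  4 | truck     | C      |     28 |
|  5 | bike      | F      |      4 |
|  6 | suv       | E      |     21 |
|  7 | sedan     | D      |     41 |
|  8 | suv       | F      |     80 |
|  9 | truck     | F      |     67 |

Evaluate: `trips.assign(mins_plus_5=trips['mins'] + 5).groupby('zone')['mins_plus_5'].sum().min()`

26

add column mins_plus_5 = trips['mins'] + 5:
  vehicle zone  mins  mins_plus_5
0   sedan    C    25           30
1   truck    D    75           80
2    bike    A    24           29
3   truck    A    88           93
4   truck    C    28           33
5    bike    F     4            9
6     suv    E    21           26
7   sedan    D    41           46
8     suv    F    80           85
9   truck    F    67           72
group by zone, sum of mins_plus_5:
zone
A    122
C     63
D    126
E     26
F    166
Name: mins_plus_5, dtype: int64
Taking the min of the resulting series gives 26.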